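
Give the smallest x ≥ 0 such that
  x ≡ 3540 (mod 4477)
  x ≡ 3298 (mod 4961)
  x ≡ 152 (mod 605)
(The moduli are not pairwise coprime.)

gcd(4477, 4961) = 121 and 121 | (3298 − 3540), so the pair is consistent; merging gives x ≡ 97557 (mod 183557), where 183557 = lcm(4477, 4961).
gcd(183557, 605) = 121 and 121 | (152 − 97557), so the pair is consistent; merging gives x ≡ 97557 (mod 917785), where 917785 = lcm(183557, 605).
The solution is unique modulo lcm(4477, 4961, 605) = 917785.

97557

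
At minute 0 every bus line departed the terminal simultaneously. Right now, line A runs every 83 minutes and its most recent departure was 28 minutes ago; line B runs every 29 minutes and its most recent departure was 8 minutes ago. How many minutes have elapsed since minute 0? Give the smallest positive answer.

From t ≡ 28 (mod 83) write t = 28 + 83s. Substituting into t ≡ 8 (mod 29) gives 83s ≡ 9 (mod 29), and since 25⁻¹ ≡ 7 (mod 29), s ≡ 5. Hence t ≡ 28 + 83·5 = 443 (mod 2407).

443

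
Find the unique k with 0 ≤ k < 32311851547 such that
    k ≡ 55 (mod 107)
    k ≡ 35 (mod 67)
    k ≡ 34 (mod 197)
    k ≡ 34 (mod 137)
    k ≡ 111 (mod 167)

The moduli are pairwise coprime; N = 107·67·197·137·167 = 32311851547.
N/107 = 301979921; 301979921 ≡ 27 (mod 107); 27·4 ≡ 1, so inverse 4.
N/67 = 482266441; 482266441 ≡ 39 (mod 67); 39·55 ≡ 1, so inverse 55.
N/197 = 164019551; 164019551 ≡ 109 (mod 197); 109·47 ≡ 1, so inverse 47.
N/137 = 235852931; 235852931 ≡ 33 (mod 137); 33·54 ≡ 1, so inverse 54.
N/167 = 193484141; 193484141 ≡ 112 (mod 167); 112·85 ≡ 1, so inverse 85.
k ≡ 55·301979921·4 + 35·482266441·55 + 34·164019551·47 + 34·235852931·54 + 111·193484141·85 = 3515450575694.
3515450575694 mod 32311851547 = 25770608618.

25770608618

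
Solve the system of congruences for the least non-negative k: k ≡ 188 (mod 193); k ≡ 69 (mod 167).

30296

From k ≡ 188 (mod 193) write k = 188 + 193t. Substituting into k ≡ 69 (mod 167) gives 193t ≡ 48 (mod 167), and since 26⁻¹ ≡ 45 (mod 167), t ≡ 156. Hence k ≡ 188 + 193·156 = 30296 (mod 32231).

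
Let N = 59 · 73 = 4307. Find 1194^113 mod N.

1418

Mod 59: 1194 ≡ 14; by Fermat, exponent reduces to 113 mod 58 = 55; 14^55 ≡ 2 (mod 59).
Mod 73: 1194 ≡ 26; by Fermat, exponent reduces to 113 mod 72 = 41; 26^41 ≡ 31 (mod 73).
Combine by CRT: x ≡ 2 (mod 59), x ≡ 31 (mod 73) ⇒ x ≡ 1418 (mod 4307).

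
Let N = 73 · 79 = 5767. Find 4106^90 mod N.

Mod 73: 4106 ≡ 18; by Fermat, exponent reduces to 90 mod 72 = 18; 18^18 ≡ 1 (mod 73).
Mod 79: 4106 ≡ 77; by Fermat, exponent reduces to 90 mod 78 = 12; 77^12 ≡ 67 (mod 79).
Combine by CRT: x ≡ 1 (mod 73), x ≡ 67 (mod 79) ⇒ x ≡ 4965 (mod 5767).

4965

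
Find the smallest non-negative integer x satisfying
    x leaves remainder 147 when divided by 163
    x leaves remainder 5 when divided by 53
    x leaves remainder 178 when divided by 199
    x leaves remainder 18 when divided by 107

70432447

Combine the congruences pairwise.
From x ≡ 147 (mod 163) write x = 147 + 163t. Substituting into x ≡ 5 (mod 53) gives 163t ≡ 17 (mod 53), and since 4⁻¹ ≡ 40 (mod 53), t ≡ 44. Hence x ≡ 147 + 163·44 = 7319 (mod 8639).
From x ≡ 7319 (mod 8639) write x = 7319 + 8639t. Substituting into x ≡ 178 (mod 199) gives 8639t ≡ 23 (mod 199), and since 82⁻¹ ≡ 17 (mod 199), t ≡ 192. Hence x ≡ 7319 + 8639·192 = 1666007 (mod 1719161).
From x ≡ 1666007 (mod 1719161) write x = 1666007 + 1719161t. Substituting into x ≡ 18 (mod 107) gives 1719161t ≡ 1 (mod 107), and since 99⁻¹ ≡ 40 (mod 107), t ≡ 40. Hence x ≡ 1666007 + 1719161·40 = 70432447 (mod 183950227).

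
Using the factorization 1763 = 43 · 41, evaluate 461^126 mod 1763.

1076

Mod 43: 461 ≡ 31; since 42 | 126, by Fermat 31^126 ≡ 1 (mod 43).
Mod 41: 461 ≡ 10; by Fermat, exponent reduces to 126 mod 40 = 6; 10^6 ≡ 10 (mod 41).
Combine by CRT: x ≡ 1 (mod 43), x ≡ 10 (mod 41) ⇒ x ≡ 1076 (mod 1763).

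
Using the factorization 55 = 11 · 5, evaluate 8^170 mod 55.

Mod 11: 8 ≡ 8; since 10 | 170, by Fermat 8^170 ≡ 1 (mod 11).
Mod 5: 8 ≡ 3; by Fermat, exponent reduces to 170 mod 4 = 2; 3^2 ≡ 4 (mod 5).
Combine by CRT: x ≡ 1 (mod 11), x ≡ 4 (mod 5) ⇒ x ≡ 34 (mod 55).

34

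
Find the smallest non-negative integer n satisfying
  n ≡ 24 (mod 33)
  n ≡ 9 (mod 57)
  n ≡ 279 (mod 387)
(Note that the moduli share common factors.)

12663

gcd(33, 57) = 3 and 3 | (9 − 24), so the pair is consistent; merging gives n ≡ 123 (mod 627), where 627 = lcm(33, 57).
gcd(627, 387) = 3 and 3 | (279 − 123), so the pair is consistent; merging gives n ≡ 12663 (mod 80883), where 80883 = lcm(627, 387).
The solution is unique modulo lcm(33, 57, 387) = 80883.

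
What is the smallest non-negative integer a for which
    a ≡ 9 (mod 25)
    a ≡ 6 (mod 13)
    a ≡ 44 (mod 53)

Combine the congruences pairwise.
From a ≡ 9 (mod 25) write a = 9 + 25t. Substituting into a ≡ 6 (mod 13) gives 25t ≡ 10 (mod 13), and since 12⁻¹ ≡ 12 (mod 13), t ≡ 3. Hence a ≡ 9 + 25·3 = 84 (mod 325).
From a ≡ 84 (mod 325) write a = 84 + 325t. Substituting into a ≡ 44 (mod 53) gives 325t ≡ 13 (mod 53), and since 7⁻¹ ≡ 38 (mod 53), t ≡ 17. Hence a ≡ 84 + 325·17 = 5609 (mod 17225).

5609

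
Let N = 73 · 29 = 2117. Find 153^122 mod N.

1947

Mod 73: 153 ≡ 7; by Fermat, exponent reduces to 122 mod 72 = 50; 7^50 ≡ 49 (mod 73).
Mod 29: 153 ≡ 8; by Fermat, exponent reduces to 122 mod 28 = 10; 8^10 ≡ 4 (mod 29).
Combine by CRT: x ≡ 49 (mod 73), x ≡ 4 (mod 29) ⇒ x ≡ 1947 (mod 2117).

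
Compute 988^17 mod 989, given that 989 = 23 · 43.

988

Mod 23: 988 ≡ 22; 22^17 ≡ 22 (mod 23).
Mod 43: 988 ≡ 42; 42^17 ≡ 42 (mod 43).
Combine by CRT: x ≡ 22 (mod 23), x ≡ 42 (mod 43) ⇒ x ≡ 988 (mod 989).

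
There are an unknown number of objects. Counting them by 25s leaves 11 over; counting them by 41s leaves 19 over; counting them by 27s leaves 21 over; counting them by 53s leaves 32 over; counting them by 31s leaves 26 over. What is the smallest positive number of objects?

The moduli are pairwise coprime; M = 25·41·27·53·31 = 45470025.
M/25 = 1818801; 1818801 ≡ 1 (mod 25), inverse 1.
M/41 = 1109025; 1109025 ≡ 16 (mod 41); 16·18 ≡ 1, so inverse 18.
M/27 = 1684075; 1684075 ≡ 4 (mod 27); 4·7 ≡ 1, so inverse 7.
M/53 = 857925; 857925 ≡ 14 (mod 53); 14·19 ≡ 1, so inverse 19.
M/31 = 1466775; 1466775 ≡ 10 (mod 31); 10·28 ≡ 1, so inverse 28.
N ≡ 11·1818801·1 + 19·1109025·18 + 21·1684075·7 + 32·857925·19 + 26·1466775·28 = 2236282986.
2236282986 mod 45470025 = 8251761.

8251761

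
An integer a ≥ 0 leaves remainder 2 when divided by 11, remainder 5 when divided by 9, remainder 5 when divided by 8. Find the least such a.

From a ≡ 2 (mod 11) write a = 2 + 11t. Substituting into a ≡ 5 (mod 9) gives 11t ≡ 3 (mod 9), and since 2⁻¹ ≡ 5 (mod 9), t ≡ 6. Hence a ≡ 2 + 11·6 = 68 (mod 99).
From a ≡ 68 (mod 99) write a = 68 + 99t. Substituting into a ≡ 5 (mod 8) gives 99t ≡ 1 (mod 8), and since 3⁻¹ ≡ 3 (mod 8), t ≡ 3. Hence a ≡ 68 + 99·3 = 365 (mod 792).

365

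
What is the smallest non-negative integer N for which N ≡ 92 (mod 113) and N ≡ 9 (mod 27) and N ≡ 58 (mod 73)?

3708

Combine the congruences pairwise.
From N ≡ 92 (mod 113) write N = 92 + 113t. Substituting into N ≡ 9 (mod 27) gives 113t ≡ 25 (mod 27), and since 5⁻¹ ≡ 11 (mod 27), t ≡ 5. Hence N ≡ 92 + 113·5 = 657 (mod 3051).
From N ≡ 657 (mod 3051) write N = 657 + 3051t. Substituting into N ≡ 58 (mod 73) gives 3051t ≡ 58 (mod 73), and since 58⁻¹ ≡ 34 (mod 73), t ≡ 1. Hence N ≡ 657 + 3051·1 = 3708 (mod 222723).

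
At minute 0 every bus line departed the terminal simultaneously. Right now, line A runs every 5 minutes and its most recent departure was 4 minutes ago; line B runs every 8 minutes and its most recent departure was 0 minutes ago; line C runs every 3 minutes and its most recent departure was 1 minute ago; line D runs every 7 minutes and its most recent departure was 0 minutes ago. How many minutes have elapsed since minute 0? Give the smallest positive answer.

From t ≡ 4 (mod 5) write t = 4 + 5s. Substituting into t ≡ 0 (mod 8) gives 5s ≡ 4 (mod 8), and since 5⁻¹ ≡ 5 (mod 8), s ≡ 4. Hence t ≡ 4 + 5·4 = 24 (mod 40).
From t ≡ 24 (mod 40) write t = 24 + 40s. Substituting into t ≡ 1 (mod 3) gives 40s ≡ 1 (mod 3), and since 1⁻¹ ≡ 1 (mod 3), s ≡ 1. Hence t ≡ 24 + 40·1 = 64 (mod 120).
From t ≡ 64 (mod 120) write t = 64 + 120s. Substituting into t ≡ 0 (mod 7) gives 120s ≡ 6 (mod 7), and since 1⁻¹ ≡ 1 (mod 7), s ≡ 6. Hence t ≡ 64 + 120·6 = 784 (mod 840).

784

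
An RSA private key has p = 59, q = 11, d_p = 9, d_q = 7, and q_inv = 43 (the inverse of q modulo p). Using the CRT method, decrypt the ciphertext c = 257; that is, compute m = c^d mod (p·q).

346

m₁ = c^(d_p) mod p: c ≡ 21 (mod 59), and 21^9 mod 59 = 51.
m₂ = c^(d_q) mod q: c ≡ 4 (mod 11), and 4^7 mod 11 = 5.
h = q_inv·(m₁ − m₂) mod p = 43·(51 − 5) mod 59 = 31.
m = m₂ + h·q = 5 + 31·11 = 346.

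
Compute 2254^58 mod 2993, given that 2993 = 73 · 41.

575

Mod 73: 2254 ≡ 64; 64^58 ≡ 64 (mod 73).
Mod 41: 2254 ≡ 40; by Fermat, exponent reduces to 58 mod 40 = 18; 40^18 ≡ 1 (mod 41).
Combine by CRT: x ≡ 64 (mod 73), x ≡ 1 (mod 41) ⇒ x ≡ 575 (mod 2993).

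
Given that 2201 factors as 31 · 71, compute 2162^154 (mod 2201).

1492

Mod 31: 2162 ≡ 23; by Fermat, exponent reduces to 154 mod 30 = 4; 23^4 ≡ 4 (mod 31).
Mod 71: 2162 ≡ 32; by Fermat, exponent reduces to 154 mod 70 = 14; 32^14 ≡ 1 (mod 71).
Combine by CRT: x ≡ 4 (mod 31), x ≡ 1 (mod 71) ⇒ x ≡ 1492 (mod 2201).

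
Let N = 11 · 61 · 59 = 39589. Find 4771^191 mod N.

36220

Mod 11: 4771 ≡ 8; by Fermat, exponent reduces to 191 mod 10 = 1; 8^1 ≡ 8 (mod 11).
Mod 61: 4771 ≡ 13; by Fermat, exponent reduces to 191 mod 60 = 11; 13^11 ≡ 47 (mod 61).
Mod 59: 4771 ≡ 51; by Fermat, exponent reduces to 191 mod 58 = 17; 51^17 ≡ 53 (mod 59).
Combine by CRT: x ≡ 8 (mod 11), x ≡ 47 (mod 61), x ≡ 53 (mod 59) ⇒ x ≡ 36220 (mod 39589).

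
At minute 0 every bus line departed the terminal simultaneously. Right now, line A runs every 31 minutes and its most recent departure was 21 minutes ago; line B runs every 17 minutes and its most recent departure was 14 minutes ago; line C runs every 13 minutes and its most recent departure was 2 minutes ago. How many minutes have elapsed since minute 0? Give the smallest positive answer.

The moduli are pairwise coprime; N = 31·17·13 = 6851.
N/31 = 221; 221 ≡ 4 (mod 31); 4·8 ≡ 1, so inverse 8.
N/17 = 403; 403 ≡ 12 (mod 17); 12·10 ≡ 1, so inverse 10.
N/13 = 527; 527 ≡ 7 (mod 13); 7·2 ≡ 1, so inverse 2.
t ≡ 21·221·8 + 14·403·10 + 2·527·2 = 95656.
95656 mod 6851 = 6593.

6593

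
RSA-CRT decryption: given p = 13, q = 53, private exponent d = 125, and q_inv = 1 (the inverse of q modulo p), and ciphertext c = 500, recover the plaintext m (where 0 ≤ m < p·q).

288

d_p = d mod (p−1) = 125 mod 12 = 5; d_q = d mod (q−1) = 21.
m₁ = c^(d_p) mod p: c ≡ 6 (mod 13), and 6^5 mod 13 = 2.
m₂ = c^(d_q) mod q: c ≡ 23 (mod 53), and 23^21 mod 53 = 23.
h = q_inv·(m₁ − m₂) mod p = 1·(2 − 23) mod 13 = 5.
m = m₂ + h·q = 23 + 5·53 = 288.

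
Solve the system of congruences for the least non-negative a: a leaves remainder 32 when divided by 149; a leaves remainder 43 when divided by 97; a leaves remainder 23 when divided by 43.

609591

From a ≡ 32 (mod 149) write a = 32 + 149t. Substituting into a ≡ 43 (mod 97) gives 149t ≡ 11 (mod 97), and since 52⁻¹ ≡ 28 (mod 97), t ≡ 17. Hence a ≡ 32 + 149·17 = 2565 (mod 14453).
From a ≡ 2565 (mod 14453) write a = 2565 + 14453t. Substituting into a ≡ 23 (mod 43) gives 14453t ≡ 38 (mod 43), and since 5⁻¹ ≡ 26 (mod 43), t ≡ 42. Hence a ≡ 2565 + 14453·42 = 609591 (mod 621479).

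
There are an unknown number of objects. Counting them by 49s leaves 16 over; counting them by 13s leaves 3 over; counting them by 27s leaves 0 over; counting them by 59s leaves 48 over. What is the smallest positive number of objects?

The moduli are pairwise coprime; M = 49·13·27·59 = 1014741.
M/49 = 20709; 20709 ≡ 31 (mod 49); 31·19 ≡ 1, so inverse 19.
M/13 = 78057; 78057 ≡ 5 (mod 13); 5·8 ≡ 1, so inverse 8.
M/27 = 37583; 37583 ≡ 26 (mod 27); 26·26 ≡ 1, so inverse 26.
M/59 = 17199; 17199 ≡ 30 (mod 59); 30·2 ≡ 1, so inverse 2.
N ≡ 16·20709·19 + 3·78057·8 + 0·37583·26 + 48·17199·2 = 9820008.
9820008 mod 1014741 = 687339.

687339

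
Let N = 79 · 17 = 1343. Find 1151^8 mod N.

152

Mod 79: 1151 ≡ 45; 45^8 ≡ 73 (mod 79).
Mod 17: 1151 ≡ 12; 12^8 ≡ 16 (mod 17).
Combine by CRT: x ≡ 73 (mod 79), x ≡ 16 (mod 17) ⇒ x ≡ 152 (mod 1343).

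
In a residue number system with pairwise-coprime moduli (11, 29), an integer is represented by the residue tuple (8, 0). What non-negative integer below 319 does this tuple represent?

261

Combine the congruences pairwise.
From x ≡ 8 (mod 11) write x = 8 + 11t. Substituting into x ≡ 0 (mod 29) gives 11t ≡ 21 (mod 29), and since 11⁻¹ ≡ 8 (mod 29), t ≡ 23. Hence x ≡ 8 + 11·23 = 261 (mod 319).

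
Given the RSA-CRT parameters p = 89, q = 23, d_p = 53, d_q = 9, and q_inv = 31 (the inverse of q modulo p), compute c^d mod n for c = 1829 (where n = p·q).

m₁ = c^(d_p) mod p: c ≡ 49 (mod 89), and 49^53 mod 89 = 72.
m₂ = c^(d_q) mod q: c ≡ 12 (mod 23), and 12^9 mod 23 = 4.
h = q_inv·(m₁ − m₂) mod p = 31·(72 − 4) mod 89 = 61.
m = m₂ + h·q = 4 + 61·23 = 1407.

1407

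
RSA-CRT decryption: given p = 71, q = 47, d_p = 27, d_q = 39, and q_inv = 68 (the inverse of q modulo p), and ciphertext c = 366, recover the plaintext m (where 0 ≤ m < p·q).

917

m₁ = c^(d_p) mod p: c ≡ 11 (mod 71), and 11^27 mod 71 = 65.
m₂ = c^(d_q) mod q: c ≡ 37 (mod 47), and 37^39 mod 47 = 24.
h = q_inv·(m₁ − m₂) mod p = 68·(65 − 24) mod 71 = 19.
m = m₂ + h·q = 24 + 19·47 = 917.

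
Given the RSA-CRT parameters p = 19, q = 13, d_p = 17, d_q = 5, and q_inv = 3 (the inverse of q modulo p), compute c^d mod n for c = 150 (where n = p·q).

180

m₁ = c^(d_p) mod p: c ≡ 17 (mod 19), and 17^17 mod 19 = 9.
m₂ = c^(d_q) mod q: c ≡ 7 (mod 13), and 7^5 mod 13 = 11.
h = q_inv·(m₁ − m₂) mod p = 3·(9 − 11) mod 19 = 13.
m = m₂ + h·q = 11 + 13·13 = 180.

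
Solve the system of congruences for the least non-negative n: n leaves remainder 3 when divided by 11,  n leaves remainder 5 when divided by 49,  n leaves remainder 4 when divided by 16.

The moduli are pairwise coprime; M = 11·49·16 = 8624.
M/11 = 784; 784 ≡ 3 (mod 11); 3·4 ≡ 1, so inverse 4.
M/49 = 176; 176 ≡ 29 (mod 49); 29·22 ≡ 1, so inverse 22.
M/16 = 539; 539 ≡ 11 (mod 16); 11·3 ≡ 1, so inverse 3.
n ≡ 3·784·4 + 5·176·22 + 4·539·3 = 35236.
35236 mod 8624 = 740.

740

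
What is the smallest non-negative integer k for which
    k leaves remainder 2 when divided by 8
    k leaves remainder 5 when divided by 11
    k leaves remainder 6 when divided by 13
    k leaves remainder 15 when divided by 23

3074

The moduli are pairwise coprime; N = 8·11·13·23 = 26312.
N/8 = 3289; 3289 ≡ 1 (mod 8), inverse 1.
N/11 = 2392; 2392 ≡ 5 (mod 11); 5·9 ≡ 1, so inverse 9.
N/13 = 2024; 2024 ≡ 9 (mod 13); 9·3 ≡ 1, so inverse 3.
N/23 = 1144; 1144 ≡ 17 (mod 23); 17·19 ≡ 1, so inverse 19.
k ≡ 2·3289·1 + 5·2392·9 + 6·2024·3 + 15·1144·19 = 476690.
476690 mod 26312 = 3074.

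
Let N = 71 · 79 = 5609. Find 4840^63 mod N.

Mod 71: 4840 ≡ 12; 12^63 ≡ 54 (mod 71).
Mod 79: 4840 ≡ 21; 21^63 ≡ 67 (mod 79).
Combine by CRT: x ≡ 54 (mod 71), x ≡ 67 (mod 79) ⇒ x ≡ 2042 (mod 5609).

2042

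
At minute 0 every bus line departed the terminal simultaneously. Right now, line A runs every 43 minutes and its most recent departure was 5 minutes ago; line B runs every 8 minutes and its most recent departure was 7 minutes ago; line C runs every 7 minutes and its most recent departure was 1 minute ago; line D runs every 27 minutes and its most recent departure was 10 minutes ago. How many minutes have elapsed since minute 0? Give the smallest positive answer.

23311

Combine the congruences pairwise.
From t ≡ 5 (mod 43) write t = 5 + 43s. Substituting into t ≡ 7 (mod 8) gives 43s ≡ 2 (mod 8), and since 3⁻¹ ≡ 3 (mod 8), s ≡ 6. Hence t ≡ 5 + 43·6 = 263 (mod 344).
From t ≡ 263 (mod 344) write t = 263 + 344s. Substituting into t ≡ 1 (mod 7) gives 344s ≡ 4 (mod 7), and since 1⁻¹ ≡ 1 (mod 7), s ≡ 4. Hence t ≡ 263 + 344·4 = 1639 (mod 2408).
From t ≡ 1639 (mod 2408) write t = 1639 + 2408s. Substituting into t ≡ 10 (mod 27) gives 2408s ≡ 18 (mod 27), and since 5⁻¹ ≡ 11 (mod 27), s ≡ 9. Hence t ≡ 1639 + 2408·9 = 23311 (mod 65016).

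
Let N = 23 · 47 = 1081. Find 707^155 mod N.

224

Mod 23: 707 ≡ 17; by Fermat, exponent reduces to 155 mod 22 = 1; 17^1 ≡ 17 (mod 23).
Mod 47: 707 ≡ 2; by Fermat, exponent reduces to 155 mod 46 = 17; 2^17 ≡ 36 (mod 47).
Combine by CRT: x ≡ 17 (mod 23), x ≡ 36 (mod 47) ⇒ x ≡ 224 (mod 1081).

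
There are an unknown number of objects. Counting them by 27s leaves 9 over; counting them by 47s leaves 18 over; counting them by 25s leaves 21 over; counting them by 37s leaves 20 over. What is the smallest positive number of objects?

From N ≡ 9 (mod 27) write N = 9 + 27t. Substituting into N ≡ 18 (mod 47) gives 27t ≡ 9 (mod 47), and since 27⁻¹ ≡ 7 (mod 47), t ≡ 16. Hence N ≡ 9 + 27·16 = 441 (mod 1269).
From N ≡ 441 (mod 1269) write N = 441 + 1269t. Substituting into N ≡ 21 (mod 25) gives 1269t ≡ 5 (mod 25), and since 19⁻¹ ≡ 4 (mod 25), t ≡ 20. Hence N ≡ 441 + 1269·20 = 25821 (mod 31725).
From N ≡ 25821 (mod 31725) write N = 25821 + 31725t. Substituting into N ≡ 20 (mod 37) gives 31725t ≡ 25 (mod 37), and since 16⁻¹ ≡ 7 (mod 37), t ≡ 27. Hence N ≡ 25821 + 31725·27 = 882396 (mod 1173825).

882396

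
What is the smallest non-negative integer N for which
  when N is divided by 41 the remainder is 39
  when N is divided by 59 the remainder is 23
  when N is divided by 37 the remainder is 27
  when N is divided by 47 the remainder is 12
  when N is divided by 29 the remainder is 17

Combine the congruences pairwise.
From N ≡ 39 (mod 41) write N = 39 + 41t. Substituting into N ≡ 23 (mod 59) gives 41t ≡ 43 (mod 59), and since 41⁻¹ ≡ 36 (mod 59), t ≡ 14. Hence N ≡ 39 + 41·14 = 613 (mod 2419).
From N ≡ 613 (mod 2419) write N = 613 + 2419t. Substituting into N ≡ 27 (mod 37) gives 2419t ≡ 6 (mod 37), and since 14⁻¹ ≡ 8 (mod 37), t ≡ 11. Hence N ≡ 613 + 2419·11 = 27222 (mod 89503).
From N ≡ 27222 (mod 89503) write N = 27222 + 89503t. Substituting into N ≡ 12 (mod 47) gives 89503t ≡ 3 (mod 47), and since 15⁻¹ ≡ 22 (mod 47), t ≡ 19. Hence N ≡ 27222 + 89503·19 = 1727779 (mod 4206641).
From N ≡ 1727779 (mod 4206641) write N = 1727779 + 4206641t. Substituting into N ≡ 17 (mod 29) gives 4206641t ≡ 0 (mod 29), and since 17⁻¹ ≡ 12 (mod 29), t ≡ 0. Hence N ≡ 1727779 + 4206641·0 = 1727779 (mod 121992589).

1727779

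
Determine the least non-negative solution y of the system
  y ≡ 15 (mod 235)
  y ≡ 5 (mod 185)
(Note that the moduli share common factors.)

gcd(235, 185) = 5 and 5 | (5 − 15), so the pair is consistent; merging gives y ≡ 5185 (mod 8695), where 8695 = lcm(235, 185).
The solution is unique modulo lcm(235, 185) = 8695.

5185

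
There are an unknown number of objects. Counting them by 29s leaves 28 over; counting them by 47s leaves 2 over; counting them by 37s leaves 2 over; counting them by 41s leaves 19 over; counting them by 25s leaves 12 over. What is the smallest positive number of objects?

The moduli are pairwise coprime; M = 29·47·37·41·25 = 51691775.
M/29 = 1782475; 1782475 ≡ 19 (mod 29); 19·26 ≡ 1, so inverse 26.
M/47 = 1099825; 1099825 ≡ 25 (mod 47); 25·32 ≡ 1, so inverse 32.
M/37 = 1397075; 1397075 ≡ 29 (mod 37); 29·23 ≡ 1, so inverse 23.
M/41 = 1260775; 1260775 ≡ 25 (mod 41); 25·23 ≡ 1, so inverse 23.
M/25 = 2067671; 2067671 ≡ 21 (mod 25); 21·6 ≡ 1, so inverse 6.
N ≡ 28·1782475·26 + 2·1099825·32 + 2·1397075·23 + 19·1260775·23 + 12·2067671·6 = 2132127037.
2132127037 mod 51691775 = 12764262.

12764262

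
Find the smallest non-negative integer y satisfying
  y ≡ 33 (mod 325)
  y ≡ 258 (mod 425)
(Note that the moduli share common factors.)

Combine the congruences pairwise.
gcd(325, 425) = 25 and 25 | (258 − 33), so the pair is consistent; merging gives y ≡ 683 (mod 5525), where 5525 = lcm(325, 425).
The solution is unique modulo lcm(325, 425) = 5525.

683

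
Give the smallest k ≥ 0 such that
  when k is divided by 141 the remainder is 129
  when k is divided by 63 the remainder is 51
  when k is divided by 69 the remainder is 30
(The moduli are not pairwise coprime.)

Combine the congruences pairwise.
gcd(141, 63) = 3 and 3 | (51 − 129), so the pair is consistent; merging gives k ≡ 2949 (mod 2961), where 2961 = lcm(141, 63).
gcd(2961, 69) = 3 and 3 | (30 − 2949), so the pair is consistent; merging gives k ≡ 47364 (mod 68103), where 68103 = lcm(2961, 69).
The solution is unique modulo lcm(141, 63, 69) = 68103.

47364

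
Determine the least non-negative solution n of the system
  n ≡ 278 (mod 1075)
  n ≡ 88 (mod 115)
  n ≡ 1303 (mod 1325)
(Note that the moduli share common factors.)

149703

Combine the congruences pairwise.
gcd(1075, 115) = 5 and 5 | (88 − 278), so the pair is consistent; merging gives n ≡ 1353 (mod 24725), where 24725 = lcm(1075, 115).
gcd(24725, 1325) = 25 and 25 | (1303 − 1353), so the pair is consistent; merging gives n ≡ 149703 (mod 1310425), where 1310425 = lcm(24725, 1325).
The solution is unique modulo lcm(1075, 115, 1325) = 1310425.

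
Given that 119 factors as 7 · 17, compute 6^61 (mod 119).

Mod 7: 6 ≡ 6; by Fermat, exponent reduces to 61 mod 6 = 1; 6^1 ≡ 6 (mod 7).
Mod 17: 6 ≡ 6; by Fermat, exponent reduces to 61 mod 16 = 13; 6^13 ≡ 10 (mod 17).
Combine by CRT: x ≡ 6 (mod 7), x ≡ 10 (mod 17) ⇒ x ≡ 27 (mod 119).

27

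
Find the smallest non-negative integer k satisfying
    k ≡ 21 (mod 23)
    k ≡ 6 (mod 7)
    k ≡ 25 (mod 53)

7657

The moduli are pairwise coprime; N = 23·7·53 = 8533.
N/23 = 371; 371 ≡ 3 (mod 23); 3·8 ≡ 1, so inverse 8.
N/7 = 1219; 1219 ≡ 1 (mod 7), inverse 1.
N/53 = 161; 161 ≡ 2 (mod 53); 2·27 ≡ 1, so inverse 27.
k ≡ 21·371·8 + 6·1219·1 + 25·161·27 = 178317.
178317 mod 8533 = 7657.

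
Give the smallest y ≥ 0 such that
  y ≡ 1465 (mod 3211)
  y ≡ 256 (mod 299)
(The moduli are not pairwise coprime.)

Combine the congruences pairwise.
gcd(3211, 299) = 13 and 13 | (256 − 1465), so the pair is consistent; merging gives y ≡ 14309 (mod 73853), where 73853 = lcm(3211, 299).
The solution is unique modulo lcm(3211, 299) = 73853.

14309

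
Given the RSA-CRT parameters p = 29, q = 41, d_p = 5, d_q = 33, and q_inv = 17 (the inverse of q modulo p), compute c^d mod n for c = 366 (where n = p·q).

m₁ = c^(d_p) mod p: c ≡ 18 (mod 29), and 18^5 mod 29 = 15.
m₂ = c^(d_q) mod q: c ≡ 38 (mod 41), and 38^33 mod 41 = 38.
h = q_inv·(m₁ − m₂) mod p = 17·(15 − 38) mod 29 = 15.
m = m₂ + h·q = 38 + 15·41 = 653.

653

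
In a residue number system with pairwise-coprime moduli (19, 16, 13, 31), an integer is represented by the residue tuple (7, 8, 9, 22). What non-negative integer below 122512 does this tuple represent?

54024

The moduli are pairwise coprime; N = 19·16·13·31 = 122512.
N/19 = 6448; 6448 ≡ 7 (mod 19); 7·11 ≡ 1, so inverse 11.
N/16 = 7657; 7657 ≡ 9 (mod 16); 9·9 ≡ 1, so inverse 9.
N/13 = 9424; 9424 ≡ 12 (mod 13); 12·12 ≡ 1, so inverse 12.
N/31 = 3952; 3952 ≡ 15 (mod 31); 15·29 ≡ 1, so inverse 29.
x ≡ 7·6448·11 + 8·7657·9 + 9·9424·12 + 22·3952·29 = 4586968.
4586968 mod 122512 = 54024.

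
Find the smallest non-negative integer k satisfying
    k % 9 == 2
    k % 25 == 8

83

From k ≡ 2 (mod 9) write k = 2 + 9t. Substituting into k ≡ 8 (mod 25) gives 9t ≡ 6 (mod 25), and since 9⁻¹ ≡ 14 (mod 25), t ≡ 9. Hence k ≡ 2 + 9·9 = 83 (mod 225).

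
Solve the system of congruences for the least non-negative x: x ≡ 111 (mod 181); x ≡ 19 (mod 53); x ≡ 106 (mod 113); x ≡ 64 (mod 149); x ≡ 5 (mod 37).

5089929166

Combine the congruences pairwise.
From x ≡ 111 (mod 181) write x = 111 + 181t. Substituting into x ≡ 19 (mod 53) gives 181t ≡ 14 (mod 53), and since 22⁻¹ ≡ 41 (mod 53), t ≡ 44. Hence x ≡ 111 + 181·44 = 8075 (mod 9593).
From x ≡ 8075 (mod 9593) write x = 8075 + 9593t. Substituting into x ≡ 106 (mod 113) gives 9593t ≡ 54 (mod 113), and since 101⁻¹ ≡ 47 (mod 113), t ≡ 52. Hence x ≡ 8075 + 9593·52 = 506911 (mod 1084009).
From x ≡ 506911 (mod 1084009) write x = 506911 + 1084009t. Substituting into x ≡ 64 (mod 149) gives 1084009t ≡ 51 (mod 149), and since 34⁻¹ ≡ 57 (mod 149), t ≡ 76. Hence x ≡ 506911 + 1084009·76 = 82891595 (mod 161517341).
From x ≡ 82891595 (mod 161517341) write x = 82891595 + 161517341t. Substituting into x ≡ 5 (mod 37) gives 161517341t ≡ 28 (mod 37), and since 20⁻¹ ≡ 13 (mod 37), t ≡ 31. Hence x ≡ 82891595 + 161517341·31 = 5089929166 (mod 5976141617).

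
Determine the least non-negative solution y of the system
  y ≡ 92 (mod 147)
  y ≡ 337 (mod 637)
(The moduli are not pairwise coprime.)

Combine the congruences pairwise.
gcd(147, 637) = 49 and 49 | (337 − 92), so the pair is consistent; merging gives y ≡ 974 (mod 1911), where 1911 = lcm(147, 637).
The solution is unique modulo lcm(147, 637) = 1911.

974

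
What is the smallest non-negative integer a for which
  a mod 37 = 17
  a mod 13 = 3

Combine the congruences pairwise.
From a ≡ 17 (mod 37) write a = 17 + 37t. Substituting into a ≡ 3 (mod 13) gives 37t ≡ 12 (mod 13), and since 11⁻¹ ≡ 6 (mod 13), t ≡ 7. Hence a ≡ 17 + 37·7 = 276 (mod 481).

276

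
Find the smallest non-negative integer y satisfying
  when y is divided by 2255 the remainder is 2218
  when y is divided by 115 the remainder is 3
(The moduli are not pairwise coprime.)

38298

gcd(2255, 115) = 5 and 5 | (3 − 2218), so the pair is consistent; merging gives y ≡ 38298 (mod 51865), where 51865 = lcm(2255, 115).
The solution is unique modulo lcm(2255, 115) = 51865.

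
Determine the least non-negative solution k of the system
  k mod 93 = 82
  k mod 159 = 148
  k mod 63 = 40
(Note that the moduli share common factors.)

gcd(93, 159) = 3 and 3 | (148 − 82), so the pair is consistent; merging gives k ≡ 4918 (mod 4929), where 4929 = lcm(93, 159).
gcd(4929, 63) = 3 and 3 | (40 − 4918), so the pair is consistent; merging gives k ≡ 78853 (mod 103509), where 103509 = lcm(4929, 63).
The solution is unique modulo lcm(93, 159, 63) = 103509.

78853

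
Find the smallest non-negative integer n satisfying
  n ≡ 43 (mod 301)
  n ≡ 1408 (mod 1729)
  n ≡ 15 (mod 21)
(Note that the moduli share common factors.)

Combine the congruences pairwise.
gcd(301, 1729) = 7 and 7 | (1408 − 43), so the pair is consistent; merging gives n ≡ 11782 (mod 74347), where 74347 = lcm(301, 1729).
gcd(74347, 21) = 7 and 7 | (15 − 11782), so the pair is consistent; merging gives n ≡ 160476 (mod 223041), where 223041 = lcm(74347, 21).
The solution is unique modulo lcm(301, 1729, 21) = 223041.

160476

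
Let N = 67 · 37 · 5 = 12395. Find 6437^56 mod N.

10916

Mod 67: 6437 ≡ 5; 5^56 ≡ 62 (mod 67).
Mod 37: 6437 ≡ 36; by Fermat, exponent reduces to 56 mod 36 = 20; 36^20 ≡ 1 (mod 37).
Mod 5: 6437 ≡ 2; since 4 | 56, by Fermat 2^56 ≡ 1 (mod 5).
Combine by CRT: x ≡ 62 (mod 67), x ≡ 1 (mod 37), x ≡ 1 (mod 5) ⇒ x ≡ 10916 (mod 12395).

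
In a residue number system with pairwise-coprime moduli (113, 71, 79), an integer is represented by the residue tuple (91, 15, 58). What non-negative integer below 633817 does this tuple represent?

From x ≡ 91 (mod 113) write x = 91 + 113t. Substituting into x ≡ 15 (mod 71) gives 113t ≡ 66 (mod 71), and since 42⁻¹ ≡ 22 (mod 71), t ≡ 32. Hence x ≡ 91 + 113·32 = 3707 (mod 8023).
From x ≡ 3707 (mod 8023) write x = 3707 + 8023t. Substituting into x ≡ 58 (mod 79) gives 8023t ≡ 64 (mod 79), and since 44⁻¹ ≡ 9 (mod 79), t ≡ 23. Hence x ≡ 3707 + 8023·23 = 188236 (mod 633817).

188236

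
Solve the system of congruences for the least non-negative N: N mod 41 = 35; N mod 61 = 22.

937

From N ≡ 35 (mod 41) write N = 35 + 41t. Substituting into N ≡ 22 (mod 61) gives 41t ≡ 48 (mod 61), and since 41⁻¹ ≡ 3 (mod 61), t ≡ 22. Hence N ≡ 35 + 41·22 = 937 (mod 2501).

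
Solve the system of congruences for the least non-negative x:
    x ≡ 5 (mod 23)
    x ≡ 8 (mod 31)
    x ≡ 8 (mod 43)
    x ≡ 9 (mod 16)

187961

The moduli are pairwise coprime; N = 23·31·43·16 = 490544.
N/23 = 21328; 21328 ≡ 7 (mod 23); 7·10 ≡ 1, so inverse 10.
N/31 = 15824; 15824 ≡ 14 (mod 31); 14·20 ≡ 1, so inverse 20.
N/43 = 11408; 11408 ≡ 13 (mod 43); 13·10 ≡ 1, so inverse 10.
N/16 = 30659; 30659 ≡ 3 (mod 16); 3·11 ≡ 1, so inverse 11.
x ≡ 5·21328·10 + 8·15824·20 + 8·11408·10 + 9·30659·11 = 7546121.
7546121 mod 490544 = 187961.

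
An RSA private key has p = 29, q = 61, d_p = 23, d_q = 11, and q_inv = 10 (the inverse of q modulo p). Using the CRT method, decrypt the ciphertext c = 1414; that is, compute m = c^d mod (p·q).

m₁ = c^(d_p) mod p: c ≡ 22 (mod 29), and 22^23 mod 29 = 9.
m₂ = c^(d_q) mod q: c ≡ 11 (mod 61), and 11^11 mod 61 = 50.
h = q_inv·(m₁ − m₂) mod p = 10·(9 − 50) mod 29 = 25.
m = m₂ + h·q = 50 + 25·61 = 1575.

1575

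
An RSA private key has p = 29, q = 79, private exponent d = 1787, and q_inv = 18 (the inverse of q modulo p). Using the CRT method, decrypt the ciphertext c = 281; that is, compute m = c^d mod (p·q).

d_p = d mod (p−1) = 1787 mod 28 = 23; d_q = d mod (q−1) = 71.
m₁ = c^(d_p) mod p: c ≡ 20 (mod 29), and 20^23 mod 29 = 23.
m₂ = c^(d_q) mod q: c ≡ 44 (mod 79), and 44^71 mod 79 = 72.
h = q_inv·(m₁ − m₂) mod p = 18·(23 − 72) mod 29 = 17.
m = m₂ + h·q = 72 + 17·79 = 1415.

1415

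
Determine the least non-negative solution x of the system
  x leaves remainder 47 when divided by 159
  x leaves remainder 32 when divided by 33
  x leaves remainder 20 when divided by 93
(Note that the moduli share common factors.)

10064

gcd(159, 33) = 3 and 3 | (32 − 47), so the pair is consistent; merging gives x ≡ 1319 (mod 1749), where 1749 = lcm(159, 33).
gcd(1749, 93) = 3 and 3 | (20 − 1319), so the pair is consistent; merging gives x ≡ 10064 (mod 54219), where 54219 = lcm(1749, 93).
The solution is unique modulo lcm(159, 33, 93) = 54219.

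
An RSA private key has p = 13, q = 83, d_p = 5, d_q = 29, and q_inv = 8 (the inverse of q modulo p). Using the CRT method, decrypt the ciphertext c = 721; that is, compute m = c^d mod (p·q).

m₁ = c^(d_p) mod p: c ≡ 6 (mod 13), and 6^5 mod 13 = 2.
m₂ = c^(d_q) mod q: c ≡ 57 (mod 83), and 57^29 mod 83 = 45.
h = q_inv·(m₁ − m₂) mod p = 8·(2 − 45) mod 13 = 7.
m = m₂ + h·q = 45 + 7·83 = 626.

626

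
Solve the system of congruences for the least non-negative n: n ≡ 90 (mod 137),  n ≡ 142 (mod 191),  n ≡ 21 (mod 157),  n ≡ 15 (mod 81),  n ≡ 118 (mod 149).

9791782458

From n ≡ 90 (mod 137) write n = 90 + 137t. Substituting into n ≡ 142 (mod 191) gives 137t ≡ 52 (mod 191), and since 137⁻¹ ≡ 145 (mod 191), t ≡ 91. Hence n ≡ 90 + 137·91 = 12557 (mod 26167).
From n ≡ 12557 (mod 26167) write n = 12557 + 26167t. Substituting into n ≡ 21 (mod 157) gives 26167t ≡ 24 (mod 157), and since 105⁻¹ ≡ 3 (mod 157), t ≡ 72. Hence n ≡ 12557 + 26167·72 = 1896581 (mod 4108219).
From n ≡ 1896581 (mod 4108219) write n = 1896581 + 4108219t. Substituting into n ≡ 15 (mod 81) gives 4108219t ≡ 49 (mod 81), and since 61⁻¹ ≡ 4 (mod 81), t ≡ 34. Hence n ≡ 1896581 + 4108219·34 = 141576027 (mod 332765739).
From n ≡ 141576027 (mod 332765739) write n = 141576027 + 332765739t. Substituting into n ≡ 118 (mod 149) gives 332765739t ≡ 17 (mod 149), and since 16⁻¹ ≡ 28 (mod 149), t ≡ 29. Hence n ≡ 141576027 + 332765739·29 = 9791782458 (mod 49582095111).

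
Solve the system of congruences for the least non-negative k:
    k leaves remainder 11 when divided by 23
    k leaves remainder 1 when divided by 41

Combine the congruences pairwise.
From k ≡ 11 (mod 23) write k = 11 + 23t. Substituting into k ≡ 1 (mod 41) gives 23t ≡ 31 (mod 41), and since 23⁻¹ ≡ 25 (mod 41), t ≡ 37. Hence k ≡ 11 + 23·37 = 862 (mod 943).

862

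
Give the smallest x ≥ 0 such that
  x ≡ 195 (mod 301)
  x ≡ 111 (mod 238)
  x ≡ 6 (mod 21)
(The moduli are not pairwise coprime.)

gcd(301, 238) = 7 and 7 | (111 − 195), so the pair is consistent; merging gives x ≡ 3205 (mod 10234), where 10234 = lcm(301, 238).
gcd(10234, 21) = 7 and 7 | (6 − 3205), so the pair is consistent; merging gives x ≡ 23673 (mod 30702), where 30702 = lcm(10234, 21).
The solution is unique modulo lcm(301, 238, 21) = 30702.

23673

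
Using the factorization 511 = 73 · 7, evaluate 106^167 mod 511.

Mod 73: 106 ≡ 33; by Fermat, exponent reduces to 167 mod 72 = 23; 33^23 ≡ 29 (mod 73).
Mod 7: 106 ≡ 1; by Fermat, exponent reduces to 167 mod 6 = 5; 1^5 ≡ 1 (mod 7).
Combine by CRT: x ≡ 29 (mod 73), x ≡ 1 (mod 7) ⇒ x ≡ 29 (mod 511).

29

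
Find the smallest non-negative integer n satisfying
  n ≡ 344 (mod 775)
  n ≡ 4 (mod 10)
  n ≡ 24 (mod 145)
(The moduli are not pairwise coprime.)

31344

gcd(775, 10) = 5 and 5 | (4 − 344), so the pair is consistent; merging gives n ≡ 344 (mod 1550), where 1550 = lcm(775, 10).
gcd(1550, 145) = 5 and 5 | (24 − 344), so the pair is consistent; merging gives n ≡ 31344 (mod 44950), where 44950 = lcm(1550, 145).
The solution is unique modulo lcm(775, 10, 145) = 44950.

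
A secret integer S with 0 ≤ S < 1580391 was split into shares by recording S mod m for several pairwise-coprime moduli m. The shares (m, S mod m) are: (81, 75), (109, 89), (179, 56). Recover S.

834375

The moduli are pairwise coprime; N = 81·109·179 = 1580391.
N/81 = 19511; 19511 ≡ 71 (mod 81); 71·8 ≡ 1, so inverse 8.
N/109 = 14499; 14499 ≡ 2 (mod 109); 2·55 ≡ 1, so inverse 55.
N/179 = 8829; 8829 ≡ 58 (mod 179); 58·71 ≡ 1, so inverse 71.
S ≡ 75·19511·8 + 89·14499·55 + 56·8829·71 = 117783309.
117783309 mod 1580391 = 834375.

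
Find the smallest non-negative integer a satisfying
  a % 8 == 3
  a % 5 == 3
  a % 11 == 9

From a ≡ 3 (mod 8) write a = 3 + 8t. Substituting into a ≡ 3 (mod 5) gives 8t ≡ 0 (mod 5), and since 3⁻¹ ≡ 2 (mod 5), t ≡ 0. Hence a ≡ 3 + 8·0 = 3 (mod 40).
From a ≡ 3 (mod 40) write a = 3 + 40t. Substituting into a ≡ 9 (mod 11) gives 40t ≡ 6 (mod 11), and since 7⁻¹ ≡ 8 (mod 11), t ≡ 4. Hence a ≡ 3 + 40·4 = 163 (mod 440).

163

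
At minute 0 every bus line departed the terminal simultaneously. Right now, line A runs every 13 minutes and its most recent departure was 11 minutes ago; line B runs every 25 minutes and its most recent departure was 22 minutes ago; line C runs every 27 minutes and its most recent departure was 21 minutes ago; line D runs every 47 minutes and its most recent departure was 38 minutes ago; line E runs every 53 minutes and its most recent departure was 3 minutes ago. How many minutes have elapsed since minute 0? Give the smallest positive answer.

11458497

From t ≡ 11 (mod 13) write t = 11 + 13s. Substituting into t ≡ 22 (mod 25) gives 13s ≡ 11 (mod 25), and since 13⁻¹ ≡ 2 (mod 25), s ≡ 22. Hence t ≡ 11 + 13·22 = 297 (mod 325).
From t ≡ 297 (mod 325) write t = 297 + 325s. Substituting into t ≡ 21 (mod 27) gives 325s ≡ 21 (mod 27), and since 1⁻¹ ≡ 1 (mod 27), s ≡ 21. Hence t ≡ 297 + 325·21 = 7122 (mod 8775).
From t ≡ 7122 (mod 8775) write t = 7122 + 8775s. Substituting into t ≡ 38 (mod 47) gives 8775s ≡ 13 (mod 47), and since 33⁻¹ ≡ 10 (mod 47), s ≡ 36. Hence t ≡ 7122 + 8775·36 = 323022 (mod 412425).
From t ≡ 323022 (mod 412425) write t = 323022 + 412425s. Substituting into t ≡ 3 (mod 53) gives 412425s ≡ 16 (mod 53), and since 32⁻¹ ≡ 5 (mod 53), s ≡ 27. Hence t ≡ 323022 + 412425·27 = 11458497 (mod 21858525).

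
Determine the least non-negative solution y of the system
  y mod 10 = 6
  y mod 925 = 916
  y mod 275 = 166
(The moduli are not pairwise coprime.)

gcd(10, 925) = 5 and 5 | (916 − 6), so the pair is consistent; merging gives y ≡ 916 (mod 1850), where 1850 = lcm(10, 925).
gcd(1850, 275) = 25 and 25 | (166 − 916), so the pair is consistent; merging gives y ≡ 19416 (mod 20350), where 20350 = lcm(1850, 275).
The solution is unique modulo lcm(10, 925, 275) = 20350.

19416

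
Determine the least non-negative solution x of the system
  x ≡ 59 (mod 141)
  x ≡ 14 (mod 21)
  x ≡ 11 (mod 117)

27272

gcd(141, 21) = 3 and 3 | (14 − 59), so the pair is consistent; merging gives x ≡ 623 (mod 987), where 987 = lcm(141, 21).
gcd(987, 117) = 3 and 3 | (11 − 623), so the pair is consistent; merging gives x ≡ 27272 (mod 38493), where 38493 = lcm(987, 117).
The solution is unique modulo lcm(141, 21, 117) = 38493.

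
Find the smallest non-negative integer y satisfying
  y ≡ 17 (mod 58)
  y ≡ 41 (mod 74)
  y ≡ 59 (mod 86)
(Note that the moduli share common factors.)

46069

gcd(58, 74) = 2 and 2 | (41 − 17), so the pair is consistent; merging gives y ≡ 1003 (mod 2146), where 2146 = lcm(58, 74).
gcd(2146, 86) = 2 and 2 | (59 − 1003), so the pair is consistent; merging gives y ≡ 46069 (mod 92278), where 92278 = lcm(2146, 86).
The solution is unique modulo lcm(58, 74, 86) = 92278.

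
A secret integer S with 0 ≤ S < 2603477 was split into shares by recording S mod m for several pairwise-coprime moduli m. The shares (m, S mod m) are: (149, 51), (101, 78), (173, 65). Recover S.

Combine the congruences pairwise.
From S ≡ 51 (mod 149) write S = 51 + 149t. Substituting into S ≡ 78 (mod 101) gives 149t ≡ 27 (mod 101), and since 48⁻¹ ≡ 40 (mod 101), t ≡ 70. Hence S ≡ 51 + 149·70 = 10481 (mod 15049).
From S ≡ 10481 (mod 15049) write S = 10481 + 15049t. Substituting into S ≡ 65 (mod 173) gives 15049t ≡ 137 (mod 173), and since 171⁻¹ ≡ 86 (mod 173), t ≡ 18. Hence S ≡ 10481 + 15049·18 = 281363 (mod 2603477).

281363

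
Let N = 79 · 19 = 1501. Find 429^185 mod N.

311

Mod 79: 429 ≡ 34; by Fermat, exponent reduces to 185 mod 78 = 29; 34^29 ≡ 74 (mod 79).
Mod 19: 429 ≡ 11; by Fermat, exponent reduces to 185 mod 18 = 5; 11^5 ≡ 7 (mod 19).
Combine by CRT: x ≡ 74 (mod 79), x ≡ 7 (mod 19) ⇒ x ≡ 311 (mod 1501).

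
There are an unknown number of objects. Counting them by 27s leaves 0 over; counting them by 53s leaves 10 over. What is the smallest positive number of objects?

Combine the congruences pairwise.
From N ≡ 0 (mod 27) write N = 0 + 27t. Substituting into N ≡ 10 (mod 53) gives 27t ≡ 10 (mod 53), and since 27⁻¹ ≡ 2 (mod 53), t ≡ 20. Hence N ≡ 0 + 27·20 = 540 (mod 1431).

540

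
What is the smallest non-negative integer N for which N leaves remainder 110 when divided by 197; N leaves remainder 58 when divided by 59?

4247

From N ≡ 110 (mod 197) write N = 110 + 197t. Substituting into N ≡ 58 (mod 59) gives 197t ≡ 7 (mod 59), and since 20⁻¹ ≡ 3 (mod 59), t ≡ 21. Hence N ≡ 110 + 197·21 = 4247 (mod 11623).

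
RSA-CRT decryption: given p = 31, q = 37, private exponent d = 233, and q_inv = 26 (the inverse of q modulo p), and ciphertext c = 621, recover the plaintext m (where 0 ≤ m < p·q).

125

d_p = d mod (p−1) = 233 mod 30 = 23; d_q = d mod (q−1) = 17.
m₁ = c^(d_p) mod p: c ≡ 1 (mod 31), and 1^23 mod 31 = 1.
m₂ = c^(d_q) mod q: c ≡ 29 (mod 37), and 29^17 mod 37 = 14.
h = q_inv·(m₁ − m₂) mod p = 26·(1 − 14) mod 31 = 3.
m = m₂ + h·q = 14 + 3·37 = 125.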